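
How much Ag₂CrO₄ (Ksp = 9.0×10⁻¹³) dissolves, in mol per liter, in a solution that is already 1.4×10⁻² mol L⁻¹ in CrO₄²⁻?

Ag₂CrO₄(s) ⇌ 2 Ag⁺(aq) + CrO₄²⁻(aq)
With CrO₄²⁻ already at 1.4×10⁻² mol L⁻¹ and s small, take [CrO₄²⁻] ≈ 1.4×10⁻² mol L⁻¹ and [Ag⁺] = 2s.
Ksp = [Ag⁺]^2[CrO₄²⁻] = (2s)^2(1.4×10⁻²)
(2s)^2 = 9.0×10⁻¹³ / (1.4×10⁻²) = 6.4×10⁻¹¹
s = 4.0×10⁻⁶ mol L⁻¹

4.0×10⁻⁶ M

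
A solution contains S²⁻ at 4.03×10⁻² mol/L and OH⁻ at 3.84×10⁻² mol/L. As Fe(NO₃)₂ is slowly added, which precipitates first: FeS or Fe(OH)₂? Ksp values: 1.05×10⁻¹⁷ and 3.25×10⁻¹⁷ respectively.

FeS

Precipitation begins when Q = Ksp.
For FeS: [Fe²⁺] = (Ksp/[S²⁻]) = 2.61×10⁻¹⁶ mol/L
For Fe(OH)₂: [Fe²⁺] = (Ksp/[OH⁻]^2) = 2.20×10⁻¹⁴ mol/L
Since FeS needs less Fe²⁺ to reach saturation, it precipitates first.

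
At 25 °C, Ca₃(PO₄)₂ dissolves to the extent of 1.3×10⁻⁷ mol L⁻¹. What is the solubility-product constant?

Ca₃(PO₄)₂(s) ⇌ 3 Ca²⁺(aq) + 2 PO₄³⁻(aq)
With molar solubility s: [Ca²⁺] = 3s, [PO₄³⁻] = 2s.
Ksp = [Ca²⁺]^3[PO₄³⁻]^2 = (3s)^3 · (2s)^2 = 108s^5
Ksp = 108 × (1.3×10⁻⁷)^5 = 4.0×10⁻³³

Ksp = 4.0×10⁻³³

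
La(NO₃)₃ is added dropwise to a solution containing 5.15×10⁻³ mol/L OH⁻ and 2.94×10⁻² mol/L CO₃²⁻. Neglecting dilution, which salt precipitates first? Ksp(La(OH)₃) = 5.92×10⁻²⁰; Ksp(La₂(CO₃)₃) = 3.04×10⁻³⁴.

La₂(CO₃)₃

The threshold for precipitation is Q = Ksp.
For La(OH)₃: [La³⁺] = (Ksp/[OH⁻]^3) = 4.33×10⁻¹³ mol/L
For La₂(CO₃)₃: [La³⁺] = (Ksp/[CO₃²⁻]^3)^(1/2) = 3.46×10⁻¹⁵ mol/L
La₂(CO₃)₃ requires the lower [La³⁺], so it precipitates first.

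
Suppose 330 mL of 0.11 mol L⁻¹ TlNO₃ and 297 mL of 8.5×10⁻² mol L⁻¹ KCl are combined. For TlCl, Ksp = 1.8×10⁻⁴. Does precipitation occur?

After mixing, V = 330 mL + 297 mL = 627 mL.
[Tl⁺] = (0.11)(330)/627 = 5.8×10⁻² mol L⁻¹
[Cl⁻] = (8.5×10⁻²)(297)/627 = 4.0×10⁻² mol L⁻¹
Q = [Tl⁺][Cl⁻] = 2.3×10⁻³
Q = 2.3×10⁻³ > Ksp = 1.8×10⁻⁴, so the solution is supersaturated and TlCl precipitates.

Yes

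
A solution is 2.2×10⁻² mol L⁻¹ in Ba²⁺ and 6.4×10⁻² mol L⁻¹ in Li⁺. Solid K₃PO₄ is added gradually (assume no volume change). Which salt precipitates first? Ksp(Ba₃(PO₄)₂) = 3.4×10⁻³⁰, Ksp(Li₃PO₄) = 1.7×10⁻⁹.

Ba₃(PO₄)₂

Each salt precipitates once Q = Ksp for that salt.
For Ba₃(PO₄)₂: [PO₄³⁻] = (Ksp/[Ba²⁺]^3)^(1/2) = 5.7×10⁻¹³ mol L⁻¹
For Li₃PO₄: [PO₄³⁻] = (Ksp/[Li⁺]^3) = 6.5×10⁻⁶ mol L⁻¹
The smaller threshold [PO₄³⁻] is reached first, so Ba₃(PO₄)₂ precipitates first.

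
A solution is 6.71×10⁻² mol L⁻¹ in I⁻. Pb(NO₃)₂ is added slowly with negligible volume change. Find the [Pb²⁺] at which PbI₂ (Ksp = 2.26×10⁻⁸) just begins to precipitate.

Precipitation begins when Q = Ksp.
PbI₂(s) ⇌ Pb²⁺(aq) + 2 I⁻(aq)
Ksp = [Pb²⁺][I⁻]^2 = [Pb²⁺](6.71×10⁻²)^2
[Pb²⁺] = 2.26×10⁻⁸ / (6.71×10⁻²)^2 = 5.02×10⁻⁶
[Pb²⁺] = 5.02×10⁻⁶ mol L⁻¹

5.02×10⁻⁶ M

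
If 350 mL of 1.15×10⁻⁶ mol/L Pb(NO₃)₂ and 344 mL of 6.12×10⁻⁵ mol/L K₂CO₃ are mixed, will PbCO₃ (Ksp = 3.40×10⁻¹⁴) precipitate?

Yes

The combined volume is 694 mL.
[Pb²⁺] = (1.15×10⁻⁶)(350)/694 = 5.80×10⁻⁷ mol/L
[CO₃²⁻] = (6.12×10⁻⁵)(344)/694 = 3.03×10⁻⁵ mol/L
Q = [Pb²⁺][CO₃²⁻] = 1.76×10⁻¹¹
Q = 1.76×10⁻¹¹ > Ksp = 3.40×10⁻¹⁴, so the solution is supersaturated and PbCO₃ precipitates.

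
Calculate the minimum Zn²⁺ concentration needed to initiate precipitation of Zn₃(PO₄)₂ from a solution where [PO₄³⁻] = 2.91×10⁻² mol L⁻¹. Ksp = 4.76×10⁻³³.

Precipitation begins when Q = Ksp.
Zn₃(PO₄)₂(s) ⇌ 3 Zn²⁺(aq) + 2 PO₄³⁻(aq)
Ksp = [Zn²⁺]^3[PO₄³⁻]^2 = [Zn²⁺]^3(2.91×10⁻²)^2
[Zn²⁺]^3 = 4.76×10⁻³³ / (2.91×10⁻²)^2 = 5.62×10⁻³⁰
[Zn²⁺] = 1.78×10⁻¹⁰ mol L⁻¹

1.78×10⁻¹⁰ M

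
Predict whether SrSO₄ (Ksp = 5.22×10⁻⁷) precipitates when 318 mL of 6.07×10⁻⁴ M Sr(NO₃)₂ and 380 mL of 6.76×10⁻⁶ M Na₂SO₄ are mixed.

Total volume after mixing = 318 + 380 = 698 mL.
[Sr²⁺] = (6.07×10⁻⁴)(318)/698 = 2.77×10⁻⁴ M
[SO₄²⁻] = (6.76×10⁻⁶)(380)/698 = 3.68×10⁻⁶ M
Q = [Sr²⁺][SO₄²⁻] = 1.02×10⁻⁹
Since Q (1.02×10⁻⁹) is less than Ksp (5.22×10⁻⁷), no SrSO₄ precipitates.

No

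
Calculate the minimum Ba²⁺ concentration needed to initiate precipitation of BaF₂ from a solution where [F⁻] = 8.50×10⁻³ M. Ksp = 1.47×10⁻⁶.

2.03×10⁻² M

Each salt precipitates once Q = Ksp for that salt.
BaF₂(s) ⇌ Ba²⁺(aq) + 2 F⁻(aq)
Ksp = [Ba²⁺][F⁻]^2 = [Ba²⁺](8.50×10⁻³)^2
[Ba²⁺] = 1.47×10⁻⁶ / (8.50×10⁻³)^2 = 2.03×10⁻²
[Ba²⁺] = 2.03×10⁻² M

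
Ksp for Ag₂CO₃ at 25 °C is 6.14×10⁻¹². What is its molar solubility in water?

Ag₂CO₃(s) ⇌ 2 Ag⁺(aq) + CO₃²⁻(aq)
If s mol/L of Ag₂CO₃ dissolves, [Ag⁺] = 2s and [CO₃²⁻] = s.
Ksp = [Ag⁺]^2[CO₃²⁻] = (2s)^2 · s = 4s^3
4s^3 = 6.14×10⁻¹²  ⇒  s^3 = 1.54×10⁻¹²
s = 1.15×10⁻⁴ mol L⁻¹

1.15×10⁻⁴ M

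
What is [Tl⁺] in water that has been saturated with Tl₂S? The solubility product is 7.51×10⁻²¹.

Tl₂S(s) ⇌ 2 Tl⁺(aq) + S²⁻(aq)
With molar solubility s: [Tl⁺] = 2s, [S²⁻] = s.
Ksp = [Tl⁺]^2[S²⁻] = (2s)^2 · s = 4s^3 = 7.51×10⁻²¹
s = 1.23×10⁻⁷ M
[Tl⁺] = 2s = 2.47×10⁻⁷ M

2.47×10⁻⁷ M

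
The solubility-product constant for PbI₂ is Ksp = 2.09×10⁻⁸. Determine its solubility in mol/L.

PbI₂(s) ⇌ Pb²⁺(aq) + 2 I⁻(aq)
With molar solubility s: [Pb²⁺] = s, [I⁻] = 2s.
Ksp = [Pb²⁺][I⁻]^2 = s · (2s)^2 = 4s^3
4s^3 = 2.09×10⁻⁸  ⇒  s^3 = 5.23×10⁻⁹
Taking the 3rd root, s = 1.74×10⁻³ mol L⁻¹.

1.74×10⁻³ M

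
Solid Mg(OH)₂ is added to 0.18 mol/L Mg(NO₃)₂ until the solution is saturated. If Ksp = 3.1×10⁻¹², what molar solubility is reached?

2.1×10⁻⁶ M

Mg(OH)₂(s) ⇌ Mg²⁺(aq) + 2 OH⁻(aq)
Mg²⁺ is already present at 0.18 mol/L. If s mol/L of Mg(OH)₂ dissolves, [OH⁻] = 2s while [Mg²⁺] ≈ 0.18 mol/L.
Ksp = [Mg²⁺][OH⁻]^2 = (0.18)(2s)^2
(2s)^2 = 3.1×10⁻¹² / (0.18) = 1.7×10⁻¹¹
s = 2.1×10⁻⁶ mol/L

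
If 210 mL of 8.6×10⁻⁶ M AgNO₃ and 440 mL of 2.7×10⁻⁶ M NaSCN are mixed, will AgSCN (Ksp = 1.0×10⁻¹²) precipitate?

Yes

After mixing, V = 210 mL + 440 mL = 650 mL.
[Ag⁺] = (8.6×10⁻⁶)(210)/650 = 2.8×10⁻⁶ M
[SCN⁻] = (2.7×10⁻⁶)(440)/650 = 1.8×10⁻⁶ M
Q = [Ag⁺][SCN⁻] = 5.1×10⁻¹²
Q = 5.1×10⁻¹² > Ksp = 1.0×10⁻¹², so the solution is supersaturated and AgSCN precipitates.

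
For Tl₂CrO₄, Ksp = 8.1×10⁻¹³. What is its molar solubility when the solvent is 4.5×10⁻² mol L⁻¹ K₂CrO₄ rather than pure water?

Tl₂CrO₄(s) ⇌ 2 Tl⁺(aq) + CrO₄²⁻(aq)
The solution already contains CrO₄²⁻ at 4.5×10⁻² mol L⁻¹. Let s be the molar solubility of Tl₂CrO₄.
[CrO₄²⁻] ≈ 4.5×10⁻² mol L⁻¹ (common ion dominates); [Tl⁺] = 2s.
Ksp = [Tl⁺]^2[CrO₄²⁻] = (2s)^2(4.5×10⁻²)
(2s)^2 = 8.1×10⁻¹³ / (4.5×10⁻²) = 1.8×10⁻¹¹
s = 2.1×10⁻⁶ mol L⁻¹

2.1×10⁻⁶ M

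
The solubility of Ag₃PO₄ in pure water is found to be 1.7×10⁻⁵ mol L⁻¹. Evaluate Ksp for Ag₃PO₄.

Ksp = 2.3×10⁻¹⁸

Ag₃PO₄(s) ⇌ 3 Ag⁺(aq) + PO₄³⁻(aq)
If s mol/L of Ag₃PO₄ dissolves, [Ag⁺] = 3s and [PO₄³⁻] = s.
Ksp = [Ag⁺]^3[PO₄³⁻] = (3s)^3 · s = 27s^4
Ksp = 27 × (1.7×10⁻⁵)^4 = 2.3×10⁻¹⁸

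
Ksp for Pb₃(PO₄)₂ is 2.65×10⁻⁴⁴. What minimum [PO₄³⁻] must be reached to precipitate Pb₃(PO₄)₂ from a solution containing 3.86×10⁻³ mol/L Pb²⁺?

Precipitation begins when Q = Ksp.
Pb₃(PO₄)₂(s) ⇌ 3 Pb²⁺(aq) + 2 PO₄³⁻(aq)
Ksp = [Pb²⁺]^3[PO₄³⁻]^2 = [PO₄³⁻]^2(3.86×10⁻³)^3
[PO₄³⁻]^2 = 2.65×10⁻⁴⁴ / (3.86×10⁻³)^3 = 4.61×10⁻³⁷
[PO₄³⁻] = 6.79×10⁻¹⁹ mol/L

6.79×10⁻¹⁹ M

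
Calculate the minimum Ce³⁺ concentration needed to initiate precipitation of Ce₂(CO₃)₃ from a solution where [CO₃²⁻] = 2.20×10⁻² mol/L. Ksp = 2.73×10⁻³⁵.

A salt starts to precipitate once the ion product Q reaches its Ksp.
Ce₂(CO₃)₃(s) ⇌ 2 Ce³⁺(aq) + 3 CO₃²⁻(aq)
Ksp = [Ce³⁺]^2[CO₃²⁻]^3 = [Ce³⁺]^2(2.20×10⁻²)^3
[Ce³⁺]^2 = 2.73×10⁻³⁵ / (2.20×10⁻²)^3 = 2.56×10⁻³⁰
[Ce³⁺] = 1.60×10⁻¹⁵ mol/L

1.60×10⁻¹⁵ M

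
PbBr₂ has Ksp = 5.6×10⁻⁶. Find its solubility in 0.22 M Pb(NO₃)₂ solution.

2.5×10⁻³ M

PbBr₂(s) ⇌ Pb²⁺(aq) + 2 Br⁻(aq)
The solution already contains Pb²⁺ at 0.22 M. Let s be the molar solubility of PbBr₂.
[Pb²⁺] ≈ 0.22 M (common ion dominates); [Br⁻] = 2s.
Ksp = [Pb²⁺][Br⁻]^2 = (0.22)(2s)^2
(2s)^2 = 5.6×10⁻⁶ / (0.22) = 2.5×10⁻⁵
s = 2.5×10⁻³ M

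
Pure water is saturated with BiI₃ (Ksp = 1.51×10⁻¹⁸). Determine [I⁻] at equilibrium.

BiI₃(s) ⇌ Bi³⁺(aq) + 3 I⁻(aq)
With molar solubility s: [Bi³⁺] = s, [I⁻] = 3s.
Ksp = [Bi³⁺][I⁻]^3 = s · (3s)^3 = 27s^4 = 1.51×10⁻¹⁸
s = 1.54×10⁻⁵ mol L⁻¹
[I⁻] = 3s = 4.61×10⁻⁵ mol L⁻¹

4.61×10⁻⁵ M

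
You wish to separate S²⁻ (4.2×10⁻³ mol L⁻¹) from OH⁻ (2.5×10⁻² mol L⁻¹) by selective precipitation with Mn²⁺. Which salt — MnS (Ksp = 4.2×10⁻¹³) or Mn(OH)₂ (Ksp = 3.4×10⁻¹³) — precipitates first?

MnS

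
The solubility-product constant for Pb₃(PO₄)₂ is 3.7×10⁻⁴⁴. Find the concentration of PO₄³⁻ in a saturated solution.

1.6×10⁻⁹ M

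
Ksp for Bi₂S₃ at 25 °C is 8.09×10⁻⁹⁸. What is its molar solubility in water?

Bi₂S₃(s) ⇌ 2 Bi³⁺(aq) + 3 S²⁻(aq)
If s mol/L of Bi₂S₃ dissolves, [Bi³⁺] = 2s and [S²⁻] = 3s.
Ksp = [Bi³⁺]^2[S²⁻]^3 = (2s)^2 · (3s)^3 = 108s^5
108s^5 = 8.09×10⁻⁹⁸  ⇒  s^5 = 7.49×10⁻¹⁰⁰
s = (7.49×10⁻¹⁰⁰)^(1/5) = 1.50×10⁻²⁰ mol/L

1.50×10⁻²⁰ M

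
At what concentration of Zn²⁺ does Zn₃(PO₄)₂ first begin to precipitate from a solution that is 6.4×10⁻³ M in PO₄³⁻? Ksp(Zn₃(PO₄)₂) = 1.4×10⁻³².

A salt starts to precipitate once the ion product Q reaches its Ksp.
Zn₃(PO₄)₂(s) ⇌ 3 Zn²⁺(aq) + 2 PO₄³⁻(aq)
Ksp = [Zn²⁺]^3[PO₄³⁻]^2 = [Zn²⁺]^3(6.4×10⁻³)^2
[Zn²⁺]^3 = 1.4×10⁻³² / (6.4×10⁻³)^2 = 3.4×10⁻²⁸
[Zn²⁺] = 7.0×10⁻¹⁰ M

7.0×10⁻¹⁰ M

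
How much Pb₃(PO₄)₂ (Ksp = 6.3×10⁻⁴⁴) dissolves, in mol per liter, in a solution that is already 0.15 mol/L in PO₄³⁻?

Pb₃(PO₄)₂(s) ⇌ 3 Pb²⁺(aq) + 2 PO₄³⁻(aq)
The solution already contains PO₄³⁻ at 0.15 mol/L. Let s be the molar solubility of Pb₃(PO₄)₂.
[PO₄³⁻] ≈ 0.15 mol/L (common ion dominates); [Pb²⁺] = 3s.
Ksp = [Pb²⁺]^3[PO₄³⁻]^2 = (3s)^3(0.15)^2
(3s)^3 = 6.3×10⁻⁴⁴ / (0.15)^2 = 2.8×10⁻⁴²
s = 4.7×10⁻¹⁵ mol/L

4.7×10⁻¹⁵ M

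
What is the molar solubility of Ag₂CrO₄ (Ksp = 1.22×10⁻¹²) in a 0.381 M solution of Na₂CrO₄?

8.95×10⁻⁷ M

Ag₂CrO₄(s) ⇌ 2 Ag⁺(aq) + CrO₄²⁻(aq)
CrO₄²⁻ is already present at 0.381 M. If s mol/L of Ag₂CrO₄ dissolves, [Ag⁺] = 2s while [CrO₄²⁻] ≈ 0.381 M.
Ksp = [Ag⁺]^2[CrO₄²⁻] = (2s)^2(0.381)
(2s)^2 = 1.22×10⁻¹² / (0.381) = 3.20×10⁻¹²
s = 8.95×10⁻⁷ M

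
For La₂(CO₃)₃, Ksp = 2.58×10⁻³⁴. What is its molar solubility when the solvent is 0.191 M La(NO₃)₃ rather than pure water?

La₂(CO₃)₃(s) ⇌ 2 La³⁺(aq) + 3 CO₃²⁻(aq)
Let s be the solubility of La₂(CO₃)₃ here. The common ion gives [La³⁺] ≈ 0.191 M, and [CO₃²⁻] = 3s.
Ksp = [La³⁺]^2[CO₃²⁻]^3 = (0.191)^2(3s)^3
(3s)^3 = 2.58×10⁻³⁴ / (0.191)^2 = 7.07×10⁻³³
s = 6.40×10⁻¹² M

6.40×10⁻¹² M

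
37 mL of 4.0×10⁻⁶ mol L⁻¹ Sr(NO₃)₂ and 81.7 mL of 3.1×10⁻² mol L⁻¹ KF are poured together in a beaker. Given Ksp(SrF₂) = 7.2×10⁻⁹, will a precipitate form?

The combined volume is 118.7 mL.
[Sr²⁺] = (4.0×10⁻⁶)(37)/118.7 = 1.2×10⁻⁶ mol L⁻¹
[F⁻] = (3.1×10⁻²)(81.7)/118.7 = 2.1×10⁻² mol L⁻¹
Q = [Sr²⁺][F⁻]^2 = 5.7×10⁻¹⁰
Q = 5.7×10⁻¹⁰ < Ksp = 7.2×10⁻⁹, so the solution is unsaturated and no precipitate forms.

No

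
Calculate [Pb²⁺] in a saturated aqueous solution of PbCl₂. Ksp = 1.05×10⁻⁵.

PbCl₂(s) ⇌ Pb²⁺(aq) + 2 Cl⁻(aq)
For each mole of PbCl₂ that dissolves per liter, [Pb²⁺] = s and [Cl⁻] = 2s; let s denote this solubility.
Ksp = [Pb²⁺][Cl⁻]^2 = s · (2s)^2 = 4s^3 = 1.05×10⁻⁵
s = 1.38×10⁻² mol L⁻¹
[Pb²⁺] = s = 1.38×10⁻² mol L⁻¹

1.38×10⁻² M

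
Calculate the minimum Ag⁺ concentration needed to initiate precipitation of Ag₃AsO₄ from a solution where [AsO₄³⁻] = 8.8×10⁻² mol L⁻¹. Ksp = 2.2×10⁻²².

1.4×10⁻⁷ M

The threshold for precipitation is Q = Ksp.
Ag₃AsO₄(s) ⇌ 3 Ag⁺(aq) + AsO₄³⁻(aq)
Ksp = [Ag⁺]^3[AsO₄³⁻] = [Ag⁺]^3(8.8×10⁻²)
[Ag⁺]^3 = 2.2×10⁻²² / (8.8×10⁻²) = 2.5×10⁻²¹
[Ag⁺] = 1.4×10⁻⁷ mol L⁻¹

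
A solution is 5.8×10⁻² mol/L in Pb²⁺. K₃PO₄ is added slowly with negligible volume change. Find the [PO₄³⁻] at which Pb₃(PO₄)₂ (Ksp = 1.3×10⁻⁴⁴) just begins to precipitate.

8.2×10⁻²¹ M

Precipitation begins when Q = Ksp.
Pb₃(PO₄)₂(s) ⇌ 3 Pb²⁺(aq) + 2 PO₄³⁻(aq)
Ksp = [Pb²⁺]^3[PO₄³⁻]^2 = [PO₄³⁻]^2(5.8×10⁻²)^3
[PO₄³⁻]^2 = 1.3×10⁻⁴⁴ / (5.8×10⁻²)^3 = 6.7×10⁻⁴¹
[PO₄³⁻] = 8.2×10⁻²¹ mol/L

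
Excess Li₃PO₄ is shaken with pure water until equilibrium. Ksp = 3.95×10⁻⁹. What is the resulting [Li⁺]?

1.04×10⁻² M

Li₃PO₄(s) ⇌ 3 Li⁺(aq) + PO₄³⁻(aq)
Let s be the molar solubility. Then [Li⁺] = 3s and [PO₄³⁻] = s.
Ksp = [Li⁺]^3[PO₄³⁻] = (3s)^3 · s = 27s^4 = 3.95×10⁻⁹
s = 3.48×10⁻³ mol L⁻¹
[Li⁺] = 3s = 1.04×10⁻² mol L⁻¹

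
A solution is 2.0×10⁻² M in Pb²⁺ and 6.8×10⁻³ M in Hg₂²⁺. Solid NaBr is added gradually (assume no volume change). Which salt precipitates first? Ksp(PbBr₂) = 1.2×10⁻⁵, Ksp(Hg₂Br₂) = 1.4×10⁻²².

Precipitation begins when Q = Ksp.
For PbBr₂: [Br⁻] = (Ksp/[Pb²⁺])^(1/2) = 2.4×10⁻² M
For Hg₂Br₂: [Br⁻] = (Ksp/[Hg₂²⁺])^(1/2) = 1.4×10⁻¹⁰ M
The smaller threshold [Br⁻] is reached first, so Hg₂Br₂ precipitates first.

Hg₂Br₂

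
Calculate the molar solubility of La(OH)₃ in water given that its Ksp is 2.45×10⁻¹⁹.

La(OH)₃(s) ⇌ La³⁺(aq) + 3 OH⁻(aq)
If s mol/L of La(OH)₃ dissolves, [La³⁺] = s and [OH⁻] = 3s.
Ksp = [La³⁺][OH⁻]^3 = s · (3s)^3 = 27s^4
27s^4 = 2.45×10⁻¹⁹  ⇒  s^4 = 9.07×10⁻²¹
Taking the 4th root, s = 9.76×10⁻⁶ mol/L.

9.76×10⁻⁶ M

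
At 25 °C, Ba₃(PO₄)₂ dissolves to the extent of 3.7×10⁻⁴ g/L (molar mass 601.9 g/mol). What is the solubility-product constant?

Ksp = 9.5×10⁻³⁰

s = (3.7×10⁻⁴ g L⁻¹)/(601.9 g mol⁻¹) = 6.147×10⁻⁷ M
Ba₃(PO₄)₂(s) ⇌ 3 Ba²⁺(aq) + 2 PO₄³⁻(aq)
Let s be the molar solubility. Then [Ba²⁺] = 3s and [PO₄³⁻] = 2s.
Ksp = [Ba²⁺]^3[PO₄³⁻]^2 = (3s)^3 · (2s)^2 = 108s^5
Ksp = 108 × (6.147×10⁻⁷)^5 = 9.5×10⁻³⁰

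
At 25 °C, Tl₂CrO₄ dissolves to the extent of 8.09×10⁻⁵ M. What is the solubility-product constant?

Tl₂CrO₄(s) ⇌ 2 Tl⁺(aq) + CrO₄²⁻(aq)
Let s be the molar solubility. Then [Tl⁺] = 2s and [CrO₄²⁻] = s.
Ksp = [Tl⁺]^2[CrO₄²⁻] = (2s)^2 · s = 4s^3
Ksp = 4 × (8.09×10⁻⁵)^3 = 2.12×10⁻¹²

Ksp = 2.12×10⁻¹²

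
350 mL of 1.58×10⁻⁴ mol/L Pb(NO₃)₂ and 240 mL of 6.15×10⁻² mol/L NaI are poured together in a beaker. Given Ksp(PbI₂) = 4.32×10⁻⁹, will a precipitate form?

Yes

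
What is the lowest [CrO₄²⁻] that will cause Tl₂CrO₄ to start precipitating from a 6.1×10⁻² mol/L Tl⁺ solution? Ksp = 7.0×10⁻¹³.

The threshold for precipitation is Q = Ksp.
Tl₂CrO₄(s) ⇌ 2 Tl⁺(aq) + CrO₄²⁻(aq)
Ksp = [Tl⁺]^2[CrO₄²⁻] = [CrO₄²⁻](6.1×10⁻²)^2
[CrO₄²⁻] = 7.0×10⁻¹³ / (6.1×10⁻²)^2 = 1.9×10⁻¹⁰
[CrO₄²⁻] = 1.9×10⁻¹⁰ mol/L

1.9×10⁻¹⁰ M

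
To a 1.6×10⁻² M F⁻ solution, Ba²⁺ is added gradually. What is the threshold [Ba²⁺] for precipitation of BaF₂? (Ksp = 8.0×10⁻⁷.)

3.1×10⁻³ M

Precipitation of each salt begins when its ion product equals Ksp.
BaF₂(s) ⇌ Ba²⁺(aq) + 2 F⁻(aq)
Ksp = [Ba²⁺][F⁻]^2 = [Ba²⁺](1.6×10⁻²)^2
[Ba²⁺] = 8.0×10⁻⁷ / (1.6×10⁻²)^2 = 3.1×10⁻³
[Ba²⁺] = 3.1×10⁻³ M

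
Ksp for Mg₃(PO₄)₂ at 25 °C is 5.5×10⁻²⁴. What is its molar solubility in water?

Mg₃(PO₄)₂(s) ⇌ 3 Mg²⁺(aq) + 2 PO₄³⁻(aq)
Let s be the molar solubility. Then [Mg²⁺] = 3s and [PO₄³⁻] = 2s.
Ksp = [Mg²⁺]^3[PO₄³⁻]^2 = (3s)^3 · (2s)^2 = 108s^5
108s^5 = 5.5×10⁻²⁴  ⇒  s^5 = 5.1×10⁻²⁶
s = 8.7×10⁻⁶ mol/L

8.7×10⁻⁶ M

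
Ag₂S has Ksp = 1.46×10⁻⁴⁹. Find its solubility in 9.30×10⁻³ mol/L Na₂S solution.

1.98×10⁻²⁴ M

Ag₂S(s) ⇌ 2 Ag⁺(aq) + S²⁻(aq)
S²⁻ is already present at 9.30×10⁻³ mol/L. If s mol/L of Ag₂S dissolves, [Ag⁺] = 2s while [S²⁻] ≈ 9.30×10⁻³ mol/L.
Ksp = [Ag⁺]^2[S²⁻] = (2s)^2(9.30×10⁻³)
(2s)^2 = 1.46×10⁻⁴⁹ / (9.30×10⁻³) = 1.57×10⁻⁴⁷
s = 1.98×10⁻²⁴ mol/L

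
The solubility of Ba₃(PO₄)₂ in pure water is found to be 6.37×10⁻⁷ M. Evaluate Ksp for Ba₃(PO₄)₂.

Ksp = 1.13×10⁻²⁹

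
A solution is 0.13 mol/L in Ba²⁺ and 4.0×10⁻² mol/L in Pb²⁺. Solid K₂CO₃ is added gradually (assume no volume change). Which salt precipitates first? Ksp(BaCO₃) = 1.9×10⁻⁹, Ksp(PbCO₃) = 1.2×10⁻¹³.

PbCO₃

Precipitation of each salt begins when its ion product equals Ksp.
For BaCO₃: [CO₃²⁻] = (Ksp/[Ba²⁺]) = 1.5×10⁻⁸ mol/L
For PbCO₃: [CO₃²⁻] = (Ksp/[Pb²⁺]) = 3.0×10⁻¹² mol/L
Since PbCO₃ needs less CO₃²⁻ to reach saturation, it precipitates first.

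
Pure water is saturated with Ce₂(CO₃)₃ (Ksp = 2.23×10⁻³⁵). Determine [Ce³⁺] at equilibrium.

9.20×10⁻⁸ M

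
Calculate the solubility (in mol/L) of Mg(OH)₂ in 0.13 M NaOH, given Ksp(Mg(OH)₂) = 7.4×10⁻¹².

Mg(OH)₂(s) ⇌ Mg²⁺(aq) + 2 OH⁻(aq)
The solution already contains OH⁻ at 0.13 M. Let s be the molar solubility of Mg(OH)₂.
[OH⁻] ≈ 0.13 M (common ion dominates); [Mg²⁺] = s.
Ksp = [Mg²⁺][OH⁻]^2 = s(0.13)^2
s = 7.4×10⁻¹² / (0.13)^2 = 4.4×10⁻¹⁰
s = 4.4×10⁻¹⁰ M

4.4×10⁻¹⁰ M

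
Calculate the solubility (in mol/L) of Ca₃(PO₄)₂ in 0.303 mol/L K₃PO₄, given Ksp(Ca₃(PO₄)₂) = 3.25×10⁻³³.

Ca₃(PO₄)₂(s) ⇌ 3 Ca²⁺(aq) + 2 PO₄³⁻(aq)
The solution already contains PO₄³⁻ at 0.303 mol/L. Let s be the molar solubility of Ca₃(PO₄)₂.
[PO₄³⁻] ≈ 0.303 mol/L (common ion dominates); [Ca²⁺] = 3s.
Ksp = [Ca²⁺]^3[PO₄³⁻]^2 = (3s)^3(0.303)^2
(3s)^3 = 3.25×10⁻³³ / (0.303)^2 = 3.54×10⁻³²
s = 1.09×10⁻¹¹ mol/L

1.09×10⁻¹¹ M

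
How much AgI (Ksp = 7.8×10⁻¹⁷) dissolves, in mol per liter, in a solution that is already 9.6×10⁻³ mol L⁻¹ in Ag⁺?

AgI(s) ⇌ Ag⁺(aq) + I⁻(aq)
Let s be the solubility of AgI here. The common ion gives [Ag⁺] ≈ 9.6×10⁻³ mol L⁻¹, and [I⁻] = s.
Ksp = [Ag⁺][I⁻] = (9.6×10⁻³)s
s = 7.8×10⁻¹⁷ / (9.6×10⁻³) = 8.1×10⁻¹⁵
s = 8.1×10⁻¹⁵ mol L⁻¹

8.1×10⁻¹⁵ M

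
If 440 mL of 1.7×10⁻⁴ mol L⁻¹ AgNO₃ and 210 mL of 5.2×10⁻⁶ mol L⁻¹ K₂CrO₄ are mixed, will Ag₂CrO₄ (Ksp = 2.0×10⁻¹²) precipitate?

No

After mixing, V = 440 mL + 210 mL = 650 mL.
[Ag⁺] = (1.7×10⁻⁴)(440)/650 = 1.2×10⁻⁴ mol L⁻¹
[CrO₄²⁻] = (5.2×10⁻⁶)(210)/650 = 1.7×10⁻⁶ mol L⁻¹
Q = [Ag⁺]^2[CrO₄²⁻] = 2.2×10⁻¹⁴
Q = 2.2×10⁻¹⁴ < Ksp = 2.0×10⁻¹², so the solution is unsaturated and no precipitate forms.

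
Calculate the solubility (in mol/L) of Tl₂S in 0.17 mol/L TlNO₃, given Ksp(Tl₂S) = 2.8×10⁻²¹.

Tl₂S(s) ⇌ 2 Tl⁺(aq) + S²⁻(aq)
With Tl⁺ already at 0.17 mol/L and s small, take [Tl⁺] ≈ 0.17 mol/L and [S²⁻] = s.
Ksp = [Tl⁺]^2[S²⁻] = (0.17)^2s
s = 2.8×10⁻²¹ / (0.17)^2 = 9.7×10⁻²⁰
s = 9.7×10⁻²⁰ mol/L

9.7×10⁻²⁰ M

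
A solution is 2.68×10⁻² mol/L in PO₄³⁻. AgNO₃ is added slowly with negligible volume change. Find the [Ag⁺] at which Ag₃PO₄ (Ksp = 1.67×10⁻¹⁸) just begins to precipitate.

3.96×10⁻⁶ M

Precipitation begins when Q = Ksp.
Ag₃PO₄(s) ⇌ 3 Ag⁺(aq) + PO₄³⁻(aq)
Ksp = [Ag⁺]^3[PO₄³⁻] = [Ag⁺]^3(2.68×10⁻²)
[Ag⁺]^3 = 1.67×10⁻¹⁸ / (2.68×10⁻²) = 6.23×10⁻¹⁷
[Ag⁺] = 3.96×10⁻⁶ mol/L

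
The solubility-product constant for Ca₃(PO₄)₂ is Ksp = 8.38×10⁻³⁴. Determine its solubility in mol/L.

9.51×10⁻⁸ M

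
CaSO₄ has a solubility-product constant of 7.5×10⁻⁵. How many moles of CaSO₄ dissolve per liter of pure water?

8.7×10⁻³ M

CaSO₄(s) ⇌ Ca²⁺(aq) + SO₄²⁻(aq)
Let s be the molar solubility. Then [Ca²⁺] = s and [SO₄²⁻] = s.
Ksp = [Ca²⁺][SO₄²⁻] = s · s = s^2
s^2 = 7.5×10⁻⁵
Taking the 2nd root, s = 8.7×10⁻³ M.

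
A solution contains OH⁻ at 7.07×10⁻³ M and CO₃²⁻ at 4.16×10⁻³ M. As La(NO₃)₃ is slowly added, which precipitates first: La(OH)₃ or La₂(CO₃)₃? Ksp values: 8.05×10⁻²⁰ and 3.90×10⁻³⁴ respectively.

La₂(CO₃)₃

Precipitation of each salt begins when its ion product equals Ksp.
For La(OH)₃: [La³⁺] = (Ksp/[OH⁻]^3) = 2.28×10⁻¹³ M
For La₂(CO₃)₃: [La³⁺] = (Ksp/[CO₃²⁻]^3)^(1/2) = 7.36×10⁻¹⁴ M
The smaller threshold [La³⁺] is reached first, so La₂(CO₃)₃ precipitates first.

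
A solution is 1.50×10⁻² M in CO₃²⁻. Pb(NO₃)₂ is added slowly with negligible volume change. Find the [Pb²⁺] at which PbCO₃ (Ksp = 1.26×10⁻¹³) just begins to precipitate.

8.40×10⁻¹² M

A salt starts to precipitate once the ion product Q reaches its Ksp.
PbCO₃(s) ⇌ Pb²⁺(aq) + CO₃²⁻(aq)
Ksp = [Pb²⁺][CO₃²⁻] = [Pb²⁺](1.50×10⁻²)
[Pb²⁺] = 1.26×10⁻¹³ / (1.50×10⁻²) = 8.40×10⁻¹²
[Pb²⁺] = 8.40×10⁻¹² M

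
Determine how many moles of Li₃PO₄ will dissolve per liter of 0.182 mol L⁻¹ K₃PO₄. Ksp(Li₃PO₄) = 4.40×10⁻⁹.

Li₃PO₄(s) ⇌ 3 Li⁺(aq) + PO₄³⁻(aq)
With PO₄³⁻ already at 0.182 mol L⁻¹ and s small, take [PO₄³⁻] ≈ 0.182 mol L⁻¹ and [Li⁺] = 3s.
Ksp = [Li⁺]^3[PO₄³⁻] = (3s)^3(0.182)
(3s)^3 = 4.40×10⁻⁹ / (0.182) = 2.42×10⁻⁸
s = 9.64×10⁻⁴ mol L⁻¹

9.64×10⁻⁴ M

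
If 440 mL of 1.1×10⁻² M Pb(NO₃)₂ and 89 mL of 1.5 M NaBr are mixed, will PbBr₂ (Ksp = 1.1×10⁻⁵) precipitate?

After mixing, V = 440 mL + 89 mL = 529 mL.
[Pb²⁺] = (1.1×10⁻²)(440)/529 = 9.1×10⁻³ M
[Br⁻] = (1.5)(89)/529 = 0.25 M
Q = [Pb²⁺][Br⁻]^2 = 5.8×10⁻⁴
Because Q > Ksp (5.8×10⁻⁴ vs 1.1×10⁻⁵), a precipitate of PbBr₂ forms.

Yes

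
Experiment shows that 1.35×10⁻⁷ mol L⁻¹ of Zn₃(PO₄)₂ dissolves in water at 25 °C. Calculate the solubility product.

Ksp = 4.84×10⁻³³

Zn₃(PO₄)₂(s) ⇌ 3 Zn²⁺(aq) + 2 PO₄³⁻(aq)
If s mol/L of Zn₃(PO₄)₂ dissolves, [Zn²⁺] = 3s and [PO₄³⁻] = 2s.
Ksp = [Zn²⁺]^3[PO₄³⁻]^2 = (3s)^3 · (2s)^2 = 108s^5
Ksp = 108 × (1.35×10⁻⁷)^5 = 4.84×10⁻³³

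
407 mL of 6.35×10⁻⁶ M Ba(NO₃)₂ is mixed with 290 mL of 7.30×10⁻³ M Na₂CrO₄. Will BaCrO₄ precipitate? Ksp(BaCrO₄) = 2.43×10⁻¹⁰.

Total volume after mixing = 407 + 290 = 697 mL.
[Ba²⁺] = (6.35×10⁻⁶)(407)/697 = 3.71×10⁻⁶ M
[CrO₄²⁻] = (7.30×10⁻³)(290)/697 = 3.04×10⁻³ M
Q = [Ba²⁺][CrO₄²⁻] = 1.13×10⁻⁸
Since Q (1.13×10⁻⁸) exceeds Ksp (2.43×10⁻¹⁰), BaCrO₄ will precipitate.

Yes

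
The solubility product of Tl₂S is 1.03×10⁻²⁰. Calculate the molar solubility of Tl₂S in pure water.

1.37×10⁻⁷ M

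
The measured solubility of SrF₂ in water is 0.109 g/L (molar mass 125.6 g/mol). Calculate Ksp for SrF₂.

Ksp = 2.61×10⁻⁹

s = (0.109 g L⁻¹)/(125.6 g mol⁻¹) = 8.6783×10⁻⁴ M
SrF₂(s) ⇌ Sr²⁺(aq) + 2 F⁻(aq)
If s mol/L of SrF₂ dissolves, [Sr²⁺] = s and [F⁻] = 2s.
Ksp = [Sr²⁺][F⁻]^2 = s · (2s)^2 = 4s^3
Ksp = 4 × (8.6783×10⁻⁴)^3 = 2.61×10⁻⁹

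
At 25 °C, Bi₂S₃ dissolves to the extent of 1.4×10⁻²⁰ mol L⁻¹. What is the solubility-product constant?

Bi₂S₃(s) ⇌ 2 Bi³⁺(aq) + 3 S²⁻(aq)
With molar solubility s: [Bi³⁺] = 2s, [S²⁻] = 3s.
Ksp = [Bi³⁺]^2[S²⁻]^3 = (2s)^2 · (3s)^3 = 108s^5
Ksp = 108 × (1.4×10⁻²⁰)^5 = 5.8×10⁻⁹⁸

Ksp = 5.8×10⁻⁹⁸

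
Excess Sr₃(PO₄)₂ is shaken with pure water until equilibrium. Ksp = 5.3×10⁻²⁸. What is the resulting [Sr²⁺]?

4.1×10⁻⁶ M

Sr₃(PO₄)₂(s) ⇌ 3 Sr²⁺(aq) + 2 PO₄³⁻(aq)
With molar solubility s: [Sr²⁺] = 3s, [PO₄³⁻] = 2s.
Ksp = [Sr²⁺]^3[PO₄³⁻]^2 = (3s)^3 · (2s)^2 = 108s^5 = 5.3×10⁻²⁸
s = 1.4×10⁻⁶ mol L⁻¹
[Sr²⁺] = 3s = 4.1×10⁻⁶ mol L⁻¹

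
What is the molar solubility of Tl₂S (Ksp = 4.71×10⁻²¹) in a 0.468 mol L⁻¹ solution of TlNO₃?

Tl₂S(s) ⇌ 2 Tl⁺(aq) + S²⁻(aq)
With Tl⁺ already at 0.468 mol L⁻¹ and s small, take [Tl⁺] ≈ 0.468 mol L⁻¹ and [S²⁻] = s.
Ksp = [Tl⁺]^2[S²⁻] = (0.468)^2s
s = 4.71×10⁻²¹ / (0.468)^2 = 2.15×10⁻²⁰
s = 2.15×10⁻²⁰ mol L⁻¹

2.15×10⁻²⁰ M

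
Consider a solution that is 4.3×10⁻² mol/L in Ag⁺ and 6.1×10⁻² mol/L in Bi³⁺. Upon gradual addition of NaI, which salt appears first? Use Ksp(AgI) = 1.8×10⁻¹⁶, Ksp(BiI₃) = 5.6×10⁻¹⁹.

AgI

A salt starts to precipitate once the ion product Q reaches its Ksp.
For AgI: [I⁻] = (Ksp/[Ag⁺]) = 4.2×10⁻¹⁵ mol/L
For BiI₃: [I⁻] = (Ksp/[Bi³⁺])^(1/3) = 2.1×10⁻⁶ mol/L
AgI requires the lower [I⁻], so it precipitates first.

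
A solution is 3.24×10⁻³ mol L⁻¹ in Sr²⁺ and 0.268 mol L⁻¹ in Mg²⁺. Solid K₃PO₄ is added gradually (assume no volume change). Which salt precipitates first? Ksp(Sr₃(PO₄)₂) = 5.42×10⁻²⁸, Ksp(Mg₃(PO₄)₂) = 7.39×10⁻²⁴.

Precipitation begins when Q = Ksp.
For Sr₃(PO₄)₂: [PO₄³⁻] = (Ksp/[Sr²⁺]^3)^(1/2) = 1.26×10⁻¹⁰ mol L⁻¹
For Mg₃(PO₄)₂: [PO₄³⁻] = (Ksp/[Mg²⁺]^3)^(1/2) = 1.96×10⁻¹¹ mol L⁻¹
Mg₃(PO₄)₂ requires the lower [PO₄³⁻], so it precipitates first.

Mg₃(PO₄)₂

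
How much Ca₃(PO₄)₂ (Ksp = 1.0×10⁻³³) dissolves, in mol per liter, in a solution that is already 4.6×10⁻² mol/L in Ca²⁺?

Ca₃(PO₄)₂(s) ⇌ 3 Ca²⁺(aq) + 2 PO₄³⁻(aq)
The solution already contains Ca²⁺ at 4.6×10⁻² mol/L. Let s be the molar solubility of Ca₃(PO₄)₂.
[Ca²⁺] ≈ 4.6×10⁻² mol/L (common ion dominates); [PO₄³⁻] = 2s.
Ksp = [Ca²⁺]^3[PO₄³⁻]^2 = (4.6×10⁻²)^3(2s)^2
(2s)^2 = 1.0×10⁻³³ / (4.6×10⁻²)^3 = 1.0×10⁻²⁹
s = 1.6×10⁻¹⁵ mol/L

1.6×10⁻¹⁵ M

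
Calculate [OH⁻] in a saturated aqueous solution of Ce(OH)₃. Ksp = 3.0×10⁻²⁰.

Ce(OH)₃(s) ⇌ Ce³⁺(aq) + 3 OH⁻(aq)
With molar solubility s: [Ce³⁺] = s, [OH⁻] = 3s.
Ksp = [Ce³⁺][OH⁻]^3 = s · (3s)^3 = 27s^4 = 3.0×10⁻²⁰
s = 5.8×10⁻⁶ mol L⁻¹
[OH⁻] = 3s = 1.7×10⁻⁵ mol L⁻¹

1.7×10⁻⁵ M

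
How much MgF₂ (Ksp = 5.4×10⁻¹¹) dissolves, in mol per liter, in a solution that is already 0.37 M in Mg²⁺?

MgF₂(s) ⇌ Mg²⁺(aq) + 2 F⁻(aq)
Mg²⁺ is already present at 0.37 M. If s mol/L of MgF₂ dissolves, [F⁻] = 2s while [Mg²⁺] ≈ 0.37 M.
Ksp = [Mg²⁺][F⁻]^2 = (0.37)(2s)^2
(2s)^2 = 5.4×10⁻¹¹ / (0.37) = 1.5×10⁻¹⁰
s = 6.0×10⁻⁶ M

6.0×10⁻⁶ M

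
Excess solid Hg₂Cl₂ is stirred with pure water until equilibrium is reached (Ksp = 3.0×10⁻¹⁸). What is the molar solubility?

9.1×10⁻⁷ M

Hg₂Cl₂(s) ⇌ Hg₂²⁺(aq) + 2 Cl⁻(aq)
For each mole of Hg₂Cl₂ that dissolves per liter, [Hg₂²⁺] = s and [Cl⁻] = 2s; let s denote this solubility.
Ksp = [Hg₂²⁺][Cl⁻]^2 = s · (2s)^2 = 4s^3
4s^3 = 3.0×10⁻¹⁸  ⇒  s^3 = 7.5×10⁻¹⁹
s = (7.5×10⁻¹⁹)^(1/3) = 9.1×10⁻⁷ mol L⁻¹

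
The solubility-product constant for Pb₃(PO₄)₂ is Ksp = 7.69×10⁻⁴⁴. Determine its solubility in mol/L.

9.34×10⁻¹⁰ M

Pb₃(PO₄)₂(s) ⇌ 3 Pb²⁺(aq) + 2 PO₄³⁻(aq)
For each mole of Pb₃(PO₄)₂ that dissolves per liter, [Pb²⁺] = 3s and [PO₄³⁻] = 2s; let s denote this solubility.
Ksp = [Pb²⁺]^3[PO₄³⁻]^2 = (3s)^3 · (2s)^2 = 108s^5
108s^5 = 7.69×10⁻⁴⁴  ⇒  s^5 = 7.12×10⁻⁴⁶
s = (7.12×10⁻⁴⁶)^(1/5) = 9.34×10⁻¹⁰ mol/L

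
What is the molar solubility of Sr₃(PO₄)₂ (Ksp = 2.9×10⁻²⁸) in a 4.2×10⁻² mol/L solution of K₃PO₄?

1.8×10⁻⁹ M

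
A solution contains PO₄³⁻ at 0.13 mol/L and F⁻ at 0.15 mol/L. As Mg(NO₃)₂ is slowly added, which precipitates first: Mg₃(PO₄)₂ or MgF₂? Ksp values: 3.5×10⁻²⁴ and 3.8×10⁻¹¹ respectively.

MgF₂

The threshold for precipitation is Q = Ksp.
For Mg₃(PO₄)₂: [Mg²⁺] = (Ksp/[PO₄³⁻]^2)^(1/3) = 5.9×10⁻⁸ mol/L
For MgF₂: [Mg²⁺] = (Ksp/[F⁻]^2) = 1.7×10⁻⁹ mol/L
MgF₂ requires the lower [Mg²⁺], so it precipitates first.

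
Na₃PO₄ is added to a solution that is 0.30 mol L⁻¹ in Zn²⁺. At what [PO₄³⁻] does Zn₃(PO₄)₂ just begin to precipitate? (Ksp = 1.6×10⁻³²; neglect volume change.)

7.7×10⁻¹⁶ M

Precipitation begins when Q = Ksp.
Zn₃(PO₄)₂(s) ⇌ 3 Zn²⁺(aq) + 2 PO₄³⁻(aq)
Ksp = [Zn²⁺]^3[PO₄³⁻]^2 = [PO₄³⁻]^2(0.30)^3
[PO₄³⁻]^2 = 1.6×10⁻³² / (0.30)^3 = 5.9×10⁻³¹
[PO₄³⁻] = 7.7×10⁻¹⁶ mol L⁻¹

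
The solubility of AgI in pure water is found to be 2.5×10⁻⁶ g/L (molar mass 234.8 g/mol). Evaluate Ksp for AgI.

Molar solubility s = (2.5×10⁻⁶ g/L) / (234.8 g/mol) = 1.065×10⁻⁸ mol/L
AgI(s) ⇌ Ag⁺(aq) + I⁻(aq)
Call the molar solubility s, so that [Ag⁺] = s and [I⁻] = s.
Ksp = [Ag⁺][I⁻] = s · s = s^2
Ksp = (1.065×10⁻⁸)^2 = 1.1×10⁻¹⁶

Ksp = 1.1×10⁻¹⁶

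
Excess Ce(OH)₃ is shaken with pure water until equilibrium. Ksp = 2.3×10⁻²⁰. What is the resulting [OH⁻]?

1.6×10⁻⁵ M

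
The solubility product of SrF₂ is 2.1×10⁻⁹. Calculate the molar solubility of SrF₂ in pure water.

8.1×10⁻⁴ M

SrF₂(s) ⇌ Sr²⁺(aq) + 2 F⁻(aq)
With molar solubility s: [Sr²⁺] = s, [F⁻] = 2s.
Ksp = [Sr²⁺][F⁻]^2 = s · (2s)^2 = 4s^3
4s^3 = 2.1×10⁻⁹  ⇒  s^3 = 5.3×10⁻¹⁰
s = (5.3×10⁻¹⁰)^(1/3) = 8.1×10⁻⁴ M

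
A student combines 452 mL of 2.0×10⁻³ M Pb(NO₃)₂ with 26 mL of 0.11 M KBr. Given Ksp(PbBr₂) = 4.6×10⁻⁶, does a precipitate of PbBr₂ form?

No

Total volume after mixing = 452 + 26 = 478 mL.
[Pb²⁺] = (2.0×10⁻³)(452)/478 = 1.9×10⁻³ M
[Br⁻] = (0.11)(26)/478 = 6.0×10⁻³ M
Q = [Pb²⁺][Br⁻]^2 = 6.8×10⁻⁸
Q < Ksp (6.8×10⁻⁸ vs 4.6×10⁻⁶); the solution remains unsaturated and no precipitate forms.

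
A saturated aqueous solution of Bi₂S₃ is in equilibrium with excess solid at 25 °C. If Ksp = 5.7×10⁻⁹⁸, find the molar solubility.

1.4×10⁻²⁰ M

Bi₂S₃(s) ⇌ 2 Bi³⁺(aq) + 3 S²⁻(aq)
If s mol/L of Bi₂S₃ dissolves, [Bi³⁺] = 2s and [S²⁻] = 3s.
Ksp = [Bi³⁺]^2[S²⁻]^3 = (2s)^2 · (3s)^3 = 108s^5
108s^5 = 5.7×10⁻⁹⁸  ⇒  s^5 = 5.3×10⁻¹⁰⁰
Taking the 5th root, s = 1.4×10⁻²⁰ mol/L.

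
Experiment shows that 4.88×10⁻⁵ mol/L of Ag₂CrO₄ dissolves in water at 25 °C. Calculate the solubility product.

Ksp = 4.65×10⁻¹³

Ag₂CrO₄(s) ⇌ 2 Ag⁺(aq) + CrO₄²⁻(aq)
For each mole of Ag₂CrO₄ that dissolves per liter, [Ag⁺] = 2s and [CrO₄²⁻] = s; let s denote this solubility.
Ksp = [Ag⁺]^2[CrO₄²⁻] = (2s)^2 · s = 4s^3
Ksp = 4 × (4.88×10⁻⁵)^3 = 4.65×10⁻¹³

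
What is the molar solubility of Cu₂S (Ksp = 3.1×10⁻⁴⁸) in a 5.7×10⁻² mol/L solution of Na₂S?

3.7×10⁻²⁴ M

Cu₂S(s) ⇌ 2 Cu⁺(aq) + S²⁻(aq)
Let s be the solubility of Cu₂S here. The common ion gives [S²⁻] ≈ 5.7×10⁻² mol/L, and [Cu⁺] = 2s.
Ksp = [Cu⁺]^2[S²⁻] = (2s)^2(5.7×10⁻²)
(2s)^2 = 3.1×10⁻⁴⁸ / (5.7×10⁻²) = 5.4×10⁻⁴⁷
s = 3.7×10⁻²⁴ mol/L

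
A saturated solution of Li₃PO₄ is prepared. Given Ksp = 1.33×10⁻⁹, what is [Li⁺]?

7.95×10⁻³ M

Li₃PO₄(s) ⇌ 3 Li⁺(aq) + PO₄³⁻(aq)
Let s be the molar solubility. Then [Li⁺] = 3s and [PO₄³⁻] = s.
Ksp = [Li⁺]^3[PO₄³⁻] = (3s)^3 · s = 27s^4 = 1.33×10⁻⁹
s = 2.65×10⁻³ mol/L
[Li⁺] = 3s = 7.95×10⁻³ mol/L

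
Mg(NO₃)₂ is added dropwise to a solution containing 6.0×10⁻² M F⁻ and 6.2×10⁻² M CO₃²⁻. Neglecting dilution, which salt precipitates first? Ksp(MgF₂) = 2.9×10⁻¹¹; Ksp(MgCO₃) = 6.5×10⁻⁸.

MgF₂

The threshold for precipitation is Q = Ksp.
For MgF₂: [Mg²⁺] = (Ksp/[F⁻]^2) = 8.1×10⁻⁹ M
For MgCO₃: [Mg²⁺] = (Ksp/[CO₃²⁻]) = 1.0×10⁻⁶ M
The smaller threshold [Mg²⁺] is reached first, so MgF₂ precipitates first.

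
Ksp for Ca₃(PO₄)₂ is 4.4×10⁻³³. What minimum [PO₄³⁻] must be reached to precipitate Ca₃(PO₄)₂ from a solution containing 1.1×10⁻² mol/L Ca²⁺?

5.7×10⁻¹⁴ M

Precipitation of each salt begins when its ion product equals Ksp.
Ca₃(PO₄)₂(s) ⇌ 3 Ca²⁺(aq) + 2 PO₄³⁻(aq)
Ksp = [Ca²⁺]^3[PO₄³⁻]^2 = [PO₄³⁻]^2(1.1×10⁻²)^3
[PO₄³⁻]^2 = 4.4×10⁻³³ / (1.1×10⁻²)^3 = 3.3×10⁻²⁷
[PO₄³⁻] = 5.7×10⁻¹⁴ mol/L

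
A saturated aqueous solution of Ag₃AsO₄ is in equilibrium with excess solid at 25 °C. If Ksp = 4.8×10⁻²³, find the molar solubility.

1.2×10⁻⁶ M

Ag₃AsO₄(s) ⇌ 3 Ag⁺(aq) + AsO₄³⁻(aq)
With molar solubility s: [Ag⁺] = 3s, [AsO₄³⁻] = s.
Ksp = [Ag⁺]^3[AsO₄³⁻] = (3s)^3 · s = 27s^4
27s^4 = 4.8×10⁻²³  ⇒  s^4 = 1.8×10⁻²⁴
Taking the 4th root, s = 1.2×10⁻⁶ mol/L.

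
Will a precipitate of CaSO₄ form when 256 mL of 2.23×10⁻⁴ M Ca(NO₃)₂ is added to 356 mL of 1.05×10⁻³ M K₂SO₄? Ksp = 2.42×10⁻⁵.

After mixing, V = 256 mL + 356 mL = 612 mL.
[Ca²⁺] = (2.23×10⁻⁴)(256)/612 = 9.33×10⁻⁵ M
[SO₄²⁻] = (1.05×10⁻³)(356)/612 = 6.11×10⁻⁴ M
Q = [Ca²⁺][SO₄²⁻] = 5.70×10⁻⁸
Since Q (5.70×10⁻⁸) is less than Ksp (2.42×10⁻⁵), no CaSO₄ precipitates.

No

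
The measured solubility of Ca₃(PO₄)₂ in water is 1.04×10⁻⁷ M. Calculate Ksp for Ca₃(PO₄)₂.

Ksp = 1.31×10⁻³³

Ca₃(PO₄)₂(s) ⇌ 3 Ca²⁺(aq) + 2 PO₄³⁻(aq)
For each mole of Ca₃(PO₄)₂ that dissolves per liter, [Ca²⁺] = 3s and [PO₄³⁻] = 2s; let s denote this solubility.
Ksp = [Ca²⁺]^3[PO₄³⁻]^2 = (3s)^3 · (2s)^2 = 108s^5
Ksp = 108 × (1.04×10⁻⁷)^5 = 1.31×10⁻³³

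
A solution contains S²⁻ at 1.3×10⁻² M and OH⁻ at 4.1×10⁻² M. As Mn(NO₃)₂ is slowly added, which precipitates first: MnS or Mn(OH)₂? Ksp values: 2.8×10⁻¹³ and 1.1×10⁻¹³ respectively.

MnS

Precipitation of each salt begins when its ion product equals Ksp.
For MnS: [Mn²⁺] = (Ksp/[S²⁻]) = 2.2×10⁻¹¹ M
For Mn(OH)₂: [Mn²⁺] = (Ksp/[OH⁻]^2) = 6.5×10⁻¹¹ M
The smaller threshold [Mn²⁺] is reached first, so MnS precipitates first.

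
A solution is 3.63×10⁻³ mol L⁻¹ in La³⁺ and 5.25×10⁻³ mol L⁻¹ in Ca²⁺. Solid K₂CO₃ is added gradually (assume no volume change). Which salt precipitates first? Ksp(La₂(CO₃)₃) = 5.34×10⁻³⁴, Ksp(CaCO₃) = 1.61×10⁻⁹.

A salt starts to precipitate once the ion product Q reaches its Ksp.
For La₂(CO₃)₃: [CO₃²⁻] = (Ksp/[La³⁺]^2)^(1/3) = 3.43×10⁻¹⁰ mol L⁻¹
For CaCO₃: [CO₃²⁻] = (Ksp/[Ca²⁺]) = 3.07×10⁻⁷ mol L⁻¹
Since La₂(CO₃)₃ needs less CO₃²⁻ to reach saturation, it precipitates first.

La₂(CO₃)₃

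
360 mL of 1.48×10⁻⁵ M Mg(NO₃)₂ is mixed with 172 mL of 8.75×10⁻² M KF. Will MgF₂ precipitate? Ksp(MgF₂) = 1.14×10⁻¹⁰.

Yes

Total volume after mixing = 360 + 172 = 532 mL.
[Mg²⁺] = (1.48×10⁻⁵)(360)/532 = 1.00×10⁻⁵ M
[F⁻] = (8.75×10⁻²)(172)/532 = 2.83×10⁻² M
Q = [Mg²⁺][F⁻]^2 = 8.01×10⁻⁹
Since Q (8.01×10⁻⁹) exceeds Ksp (1.14×10⁻¹⁰), MgF₂ will precipitate.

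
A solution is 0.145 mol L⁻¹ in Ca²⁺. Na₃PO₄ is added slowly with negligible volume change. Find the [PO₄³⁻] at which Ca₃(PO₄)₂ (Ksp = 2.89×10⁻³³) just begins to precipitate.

Precipitation begins when Q = Ksp.
Ca₃(PO₄)₂(s) ⇌ 3 Ca²⁺(aq) + 2 PO₄³⁻(aq)
Ksp = [Ca²⁺]^3[PO₄³⁻]^2 = [PO₄³⁻]^2(0.145)^3
[PO₄³⁻]^2 = 2.89×10⁻³³ / (0.145)^3 = 9.48×10⁻³¹
[PO₄³⁻] = 9.74×10⁻¹⁶ mol L⁻¹

9.74×10⁻¹⁶ M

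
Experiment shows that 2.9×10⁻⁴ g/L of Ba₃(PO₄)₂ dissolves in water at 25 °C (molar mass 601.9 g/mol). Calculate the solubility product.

Ksp = 2.8×10⁻³⁰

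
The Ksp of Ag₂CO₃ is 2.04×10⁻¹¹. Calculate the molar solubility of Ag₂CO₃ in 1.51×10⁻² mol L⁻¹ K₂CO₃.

1.84×10⁻⁵ M

Ag₂CO₃(s) ⇌ 2 Ag⁺(aq) + CO₃²⁻(aq)
CO₃²⁻ is already present at 1.51×10⁻² mol L⁻¹. If s mol/L of Ag₂CO₃ dissolves, [Ag⁺] = 2s while [CO₃²⁻] ≈ 1.51×10⁻² mol L⁻¹.
Ksp = [Ag⁺]^2[CO₃²⁻] = (2s)^2(1.51×10⁻²)
(2s)^2 = 2.04×10⁻¹¹ / (1.51×10⁻²) = 1.35×10⁻⁹
s = 1.84×10⁻⁵ mol L⁻¹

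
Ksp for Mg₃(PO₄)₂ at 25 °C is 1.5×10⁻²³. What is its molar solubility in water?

1.1×10⁻⁵ M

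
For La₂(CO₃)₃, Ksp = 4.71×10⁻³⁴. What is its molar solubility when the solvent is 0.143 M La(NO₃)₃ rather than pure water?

9.48×10⁻¹² M

La₂(CO₃)₃(s) ⇌ 2 La³⁺(aq) + 3 CO₃²⁻(aq)
The solution already contains La³⁺ at 0.143 M. Let s be the molar solubility of La₂(CO₃)₃.
[La³⁺] ≈ 0.143 M (common ion dominates); [CO₃²⁻] = 3s.
Ksp = [La³⁺]^2[CO₃²⁻]^3 = (0.143)^2(3s)^3
(3s)^3 = 4.71×10⁻³⁴ / (0.143)^2 = 2.30×10⁻³²
s = 9.48×10⁻¹² M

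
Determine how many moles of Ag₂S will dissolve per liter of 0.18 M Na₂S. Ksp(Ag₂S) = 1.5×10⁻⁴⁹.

Ag₂S(s) ⇌ 2 Ag⁺(aq) + S²⁻(aq)
With S²⁻ already at 0.18 M and s small, take [S²⁻] ≈ 0.18 M and [Ag⁺] = 2s.
Ksp = [Ag⁺]^2[S²⁻] = (2s)^2(0.18)
(2s)^2 = 1.5×10⁻⁴⁹ / (0.18) = 8.3×10⁻⁴⁹
s = 4.6×10⁻²⁵ M

4.6×10⁻²⁵ M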